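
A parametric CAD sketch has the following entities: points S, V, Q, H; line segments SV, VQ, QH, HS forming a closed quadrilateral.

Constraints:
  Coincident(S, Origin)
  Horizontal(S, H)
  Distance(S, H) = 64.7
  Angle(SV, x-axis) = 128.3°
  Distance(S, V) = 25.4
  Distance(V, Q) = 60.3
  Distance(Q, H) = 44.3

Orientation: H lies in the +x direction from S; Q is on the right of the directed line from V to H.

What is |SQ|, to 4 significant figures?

35.18

Checks: |VQ| = 60.30 ✓; |QH| = 44.30 ✓.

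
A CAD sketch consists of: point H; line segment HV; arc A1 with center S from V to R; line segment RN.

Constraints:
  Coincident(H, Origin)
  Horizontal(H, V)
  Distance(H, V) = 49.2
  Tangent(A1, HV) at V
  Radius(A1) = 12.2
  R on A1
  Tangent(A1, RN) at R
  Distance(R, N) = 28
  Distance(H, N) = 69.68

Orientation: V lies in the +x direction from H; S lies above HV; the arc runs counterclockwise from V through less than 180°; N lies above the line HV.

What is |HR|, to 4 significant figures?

62.88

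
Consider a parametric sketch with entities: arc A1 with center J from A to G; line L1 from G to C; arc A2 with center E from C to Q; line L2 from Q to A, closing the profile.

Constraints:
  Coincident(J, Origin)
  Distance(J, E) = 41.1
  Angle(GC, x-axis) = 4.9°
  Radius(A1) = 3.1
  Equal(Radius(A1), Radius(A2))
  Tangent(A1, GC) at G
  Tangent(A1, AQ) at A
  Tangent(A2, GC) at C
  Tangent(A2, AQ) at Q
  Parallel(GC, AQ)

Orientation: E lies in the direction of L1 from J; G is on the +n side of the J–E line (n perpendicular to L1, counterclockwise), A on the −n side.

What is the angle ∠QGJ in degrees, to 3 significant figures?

81.4°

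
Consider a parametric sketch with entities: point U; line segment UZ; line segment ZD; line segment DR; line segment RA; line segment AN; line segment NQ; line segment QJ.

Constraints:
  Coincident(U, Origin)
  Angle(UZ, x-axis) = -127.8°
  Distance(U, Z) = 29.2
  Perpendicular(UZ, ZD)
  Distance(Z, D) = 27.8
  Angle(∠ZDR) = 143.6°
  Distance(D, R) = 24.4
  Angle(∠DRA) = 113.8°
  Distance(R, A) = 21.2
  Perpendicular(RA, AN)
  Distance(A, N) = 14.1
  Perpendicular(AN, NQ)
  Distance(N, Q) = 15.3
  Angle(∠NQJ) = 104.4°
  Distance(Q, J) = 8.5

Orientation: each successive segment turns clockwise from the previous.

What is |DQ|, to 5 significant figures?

17.765

U is at the origin; UZ runs at -127.8° with length 29.2, so Z = (-17.897, -23.073). The perpendicularity gives ZD at right angles to UZ, so ZD runs at 142.20°; with |ZD| = 27.8, D = (-39.863, -6.0337). ∠ZDR = 143.6° gives DR at 105.80° from the x-axis; with |DR| = 24.4, R = (-46.507, 17.444). ∠DRA = 113.8° gives RA at 39.600° from the x-axis; with |RA| = 21.2, A = (-30.172, 30.958). RA is perpendicular to AN, so AN runs at -50.400°; with |AN| = 14.1, N = (-21.184, 20.094). AN is perpendicular to NQ, so NQ runs at -140.40°; with |NQ| = 15.3, Q = (-32.973, 10.341). Then |DQ| = |Q − D| = 17.765.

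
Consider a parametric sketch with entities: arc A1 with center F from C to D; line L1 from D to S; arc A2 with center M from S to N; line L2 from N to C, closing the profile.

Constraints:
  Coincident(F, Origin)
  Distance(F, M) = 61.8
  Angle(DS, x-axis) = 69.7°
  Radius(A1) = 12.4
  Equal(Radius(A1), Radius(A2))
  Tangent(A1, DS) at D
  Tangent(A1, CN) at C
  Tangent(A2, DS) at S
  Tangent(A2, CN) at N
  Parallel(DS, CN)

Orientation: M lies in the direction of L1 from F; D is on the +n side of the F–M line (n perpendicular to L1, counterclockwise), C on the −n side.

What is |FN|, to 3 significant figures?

63.0

The slot axis is L1's direction at 69.7°, so u = (cos 69.7°, sin 69.7°) = (0.347, 0.938) and n = (−sin 69.7°, cos 69.7°) = (-0.938, 0.347). F is at the origin and M lies 61.8 along u from F, so M = 61.8·u = (21.4, 58.0). Tangency of A1 to both parallel lines with radius 12.4 puts D and C at F ± 12.4·n: D = (-11.6, 4.30), C = (11.6, -4.30). Equal radii place S and N the same way about M: S = M + 12.4·n = (9.81, 62.3), N = M − 12.4·n = (33.1, 53.7). Then |FN| = |N − F| = 63.0.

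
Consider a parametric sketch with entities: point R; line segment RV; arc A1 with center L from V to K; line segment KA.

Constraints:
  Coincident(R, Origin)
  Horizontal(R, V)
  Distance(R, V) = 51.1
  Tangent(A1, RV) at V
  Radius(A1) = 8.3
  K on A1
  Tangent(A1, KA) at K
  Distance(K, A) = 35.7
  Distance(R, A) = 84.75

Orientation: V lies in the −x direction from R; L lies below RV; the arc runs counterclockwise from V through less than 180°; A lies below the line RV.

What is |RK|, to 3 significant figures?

58.1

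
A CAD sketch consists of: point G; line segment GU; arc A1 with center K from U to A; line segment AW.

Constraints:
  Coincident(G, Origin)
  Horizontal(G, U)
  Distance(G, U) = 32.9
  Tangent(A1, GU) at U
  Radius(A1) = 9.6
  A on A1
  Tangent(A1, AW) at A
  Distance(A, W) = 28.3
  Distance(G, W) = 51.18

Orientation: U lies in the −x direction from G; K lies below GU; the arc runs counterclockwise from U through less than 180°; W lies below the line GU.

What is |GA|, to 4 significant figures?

43.86

G is at the origin; G and U share the same y with |GU| = 32.9 and U on the −x side, so U = (-32.90, 0.000). A1 meets GU tangentially, so KU is at right angles to GU, so K = U + (0, -9.6) = (-32.90, -9.600). Since KA ⟂ AW (tangency), |KW| = √(9.6² + 28.3²) = 29.88 regardless of where A sits on A1. So W lies on both circle(G, 51.18) and circle(K, 29.88); the below-GU intersection is W = (-32.57, -39.48). A is the foot of the tangent from W: A = (-41.96, -12.79).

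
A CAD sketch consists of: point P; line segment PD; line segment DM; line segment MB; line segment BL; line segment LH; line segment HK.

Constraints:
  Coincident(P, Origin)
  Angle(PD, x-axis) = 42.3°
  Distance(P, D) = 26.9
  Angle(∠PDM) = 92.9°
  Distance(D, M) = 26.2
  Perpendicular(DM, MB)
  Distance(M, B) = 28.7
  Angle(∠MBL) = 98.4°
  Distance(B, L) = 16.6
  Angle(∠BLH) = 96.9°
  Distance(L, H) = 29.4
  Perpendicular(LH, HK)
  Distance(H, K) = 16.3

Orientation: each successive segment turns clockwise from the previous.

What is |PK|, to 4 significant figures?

34.23

P is at the origin; PD runs at 42.3° with length 26.9, so D = (19.90, 18.10). ∠PDM = 92.9° gives DM at -44.80° from the x-axis; with |DM| = 26.2, M = (38.49, -0.3574). DM ⟂ MB, so MB runs at -134.8°; with |MB| = 28.7, B = (18.26, -20.72). ∠MBL = 98.4° gives BL at 143.6° from the x-axis; with |BL| = 16.6, L = (4.903, -10.87). ∠BLH = 96.9° gives LH at 60.50° from the x-axis; with |LH| = 29.4, H = (19.38, 14.72). LH ⟂ HK, so HK runs at -29.50°; with |HK| = 16.3, K = (33.57, 6.691). Then |PK| = |K − P| = 34.23.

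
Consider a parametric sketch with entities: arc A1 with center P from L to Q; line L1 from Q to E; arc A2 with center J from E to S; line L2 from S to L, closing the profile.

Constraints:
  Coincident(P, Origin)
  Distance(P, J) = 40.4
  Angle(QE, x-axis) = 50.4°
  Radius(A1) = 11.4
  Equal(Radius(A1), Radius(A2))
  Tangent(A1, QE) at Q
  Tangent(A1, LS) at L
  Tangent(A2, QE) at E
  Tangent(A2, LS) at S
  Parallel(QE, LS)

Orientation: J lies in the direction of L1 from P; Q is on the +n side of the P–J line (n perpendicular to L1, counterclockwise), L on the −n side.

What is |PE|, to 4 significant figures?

41.98

The slot axis is L1's direction at 50.4°, so u = (cos 50.4°, sin 50.4°) = (0.6374, 0.7705) and n = (−sin 50.4°, cos 50.4°) = (-0.7705, 0.6374). P is at the origin and J lies 40.4 along u from P, so J = 40.4·u = (25.75, 31.13). Tangency of A1 to both parallel lines with radius 11.4 puts Q and L at P ± 11.4·n: Q = (-8.784, 7.267), L = (8.784, -7.267). Equal radii place E and S the same way about J: E = J + 11.4·n = (16.97, 38.40), S = J − 11.4·n = (34.54, 23.86). Then |PE| = |E − P| = 41.98.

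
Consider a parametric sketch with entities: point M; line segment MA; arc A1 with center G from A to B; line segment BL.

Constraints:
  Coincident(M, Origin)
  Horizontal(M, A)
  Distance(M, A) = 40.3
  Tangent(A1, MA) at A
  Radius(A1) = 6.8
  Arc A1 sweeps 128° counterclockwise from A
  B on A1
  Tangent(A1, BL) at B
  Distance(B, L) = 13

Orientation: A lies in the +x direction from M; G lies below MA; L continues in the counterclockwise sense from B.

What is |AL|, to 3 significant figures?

21.4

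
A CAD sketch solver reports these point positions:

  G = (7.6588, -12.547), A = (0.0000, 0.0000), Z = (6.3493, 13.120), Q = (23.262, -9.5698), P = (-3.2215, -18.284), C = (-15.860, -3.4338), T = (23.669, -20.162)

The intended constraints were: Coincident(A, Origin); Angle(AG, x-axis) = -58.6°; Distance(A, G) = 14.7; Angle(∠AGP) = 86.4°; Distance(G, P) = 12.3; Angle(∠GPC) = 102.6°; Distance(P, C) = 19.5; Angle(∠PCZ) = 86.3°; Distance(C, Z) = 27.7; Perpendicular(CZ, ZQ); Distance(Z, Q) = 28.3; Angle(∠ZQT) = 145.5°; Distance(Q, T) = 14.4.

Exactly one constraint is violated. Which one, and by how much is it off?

Distance(Q, T) = 14.4 — off by 3.80.

A = (0.00, 0.00) ✓; AG at -58.60° ✓; |AG| = 14.70 ✓; ∠AGP = 86.40° ✓; |GP| = 12.30 ✓; ∠GPC = 102.6° ✓; |PC| = 19.50 ✓; ∠PCZ = 86.30° ✓; |CZ| = 27.70 ✓; ∠(CZ, ZQ) = 90.00° ✓; |ZQ| = 28.30 ✓; ∠ZQT = 145.5° ✓; |QT| = 10.60 ✗.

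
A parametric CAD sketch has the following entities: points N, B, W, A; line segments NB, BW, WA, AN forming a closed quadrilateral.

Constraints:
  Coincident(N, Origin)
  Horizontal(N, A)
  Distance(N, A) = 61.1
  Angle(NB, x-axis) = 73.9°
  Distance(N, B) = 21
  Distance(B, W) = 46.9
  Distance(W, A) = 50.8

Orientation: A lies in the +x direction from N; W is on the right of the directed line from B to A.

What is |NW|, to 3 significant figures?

30.6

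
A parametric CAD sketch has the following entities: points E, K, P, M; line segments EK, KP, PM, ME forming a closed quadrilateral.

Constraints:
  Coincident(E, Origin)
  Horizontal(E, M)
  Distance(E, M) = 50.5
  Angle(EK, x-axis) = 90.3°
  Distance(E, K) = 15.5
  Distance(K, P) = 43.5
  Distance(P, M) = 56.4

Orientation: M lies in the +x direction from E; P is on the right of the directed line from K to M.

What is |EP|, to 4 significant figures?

28.01

Checks: |KP| = 43.50 ✓; |PM| = 56.40 ✓.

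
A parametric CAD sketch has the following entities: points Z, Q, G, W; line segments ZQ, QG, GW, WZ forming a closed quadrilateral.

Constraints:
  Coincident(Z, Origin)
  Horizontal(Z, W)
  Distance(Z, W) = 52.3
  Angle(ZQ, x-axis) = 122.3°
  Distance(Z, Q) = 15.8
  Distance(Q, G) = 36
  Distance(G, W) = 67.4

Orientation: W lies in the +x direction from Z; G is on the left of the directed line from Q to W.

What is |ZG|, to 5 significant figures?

47.280

Checks: |QG| = 36.00 ✓; |GW| = 67.40 ✓.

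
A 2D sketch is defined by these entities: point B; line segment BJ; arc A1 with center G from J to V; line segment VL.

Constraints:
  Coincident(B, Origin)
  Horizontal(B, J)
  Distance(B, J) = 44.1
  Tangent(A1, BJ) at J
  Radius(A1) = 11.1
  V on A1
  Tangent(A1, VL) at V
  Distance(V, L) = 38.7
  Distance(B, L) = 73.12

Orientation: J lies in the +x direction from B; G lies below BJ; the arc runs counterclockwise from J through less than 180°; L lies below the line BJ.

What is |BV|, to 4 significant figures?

38.10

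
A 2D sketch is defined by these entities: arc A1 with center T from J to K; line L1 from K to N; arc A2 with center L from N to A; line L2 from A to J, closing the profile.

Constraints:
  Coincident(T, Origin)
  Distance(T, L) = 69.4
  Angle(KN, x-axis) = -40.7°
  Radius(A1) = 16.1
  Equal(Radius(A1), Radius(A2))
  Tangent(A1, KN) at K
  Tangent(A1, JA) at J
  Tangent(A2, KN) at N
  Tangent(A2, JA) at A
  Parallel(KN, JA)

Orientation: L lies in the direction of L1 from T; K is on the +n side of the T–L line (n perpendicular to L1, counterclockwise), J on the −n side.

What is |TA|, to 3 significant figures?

71.2

The slot axis is L1's direction at -40.7°, so u = (cos -40.7°, sin -40.7°) = (0.758, -0.652) and n = (−sin -40.7°, cos -40.7°) = (0.652, 0.758). T is at the origin and L lies 69.4 along u from T, so L = 69.4·u = (52.6, -45.3). Tangency of A1 to both parallel lines with radius 16.1 puts K and J at T ± 16.1·n: K = (10.5, 12.2), J = (-10.5, -12.2). Equal radii place N and A the same way about L: N = L + 16.1·n = (63.1, -33.0), A = L − 16.1·n = (42.1, -57.5). Then |TA| = |A − T| = 71.2.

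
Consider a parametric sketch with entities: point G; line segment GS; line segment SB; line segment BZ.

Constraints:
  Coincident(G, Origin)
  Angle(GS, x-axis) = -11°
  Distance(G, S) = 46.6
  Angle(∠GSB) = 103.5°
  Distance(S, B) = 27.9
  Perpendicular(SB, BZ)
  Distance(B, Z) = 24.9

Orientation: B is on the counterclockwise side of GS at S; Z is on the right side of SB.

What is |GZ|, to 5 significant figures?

80.209

G is at the origin; GS runs at -11.0° with length 46.6, so S = 46.6·(cos -11.0°, sin -11.0°) = (45.744, -8.8917). ∠GSB = 103.5°, so SB runs at -11.0° + (180° − 103.5°) = 65.500° from the x-axis; with |SB| = 27.9, B = S + 27.9·(cos 65.500°, sin 65.500°) = (57.314, 16.496). SB is perpendicular to BZ; with |BZ| = 24.9 on the right of SB, Z = B + 24.9·(0.90996, -0.41469) = (79.972, 6.1704). Then |GZ| = |Z − G| = 80.209.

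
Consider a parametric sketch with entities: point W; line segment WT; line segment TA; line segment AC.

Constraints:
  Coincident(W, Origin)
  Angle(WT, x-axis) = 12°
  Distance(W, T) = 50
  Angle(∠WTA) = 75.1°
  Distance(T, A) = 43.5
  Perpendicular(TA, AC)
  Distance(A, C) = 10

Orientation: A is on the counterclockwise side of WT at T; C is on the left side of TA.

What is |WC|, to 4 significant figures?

49.06

∠WTA = 75.1°, so TA runs at 12.0° + (180° − 75.1°) = 116.9° from the x-axis; with |TA| = 43.5, A = T + 43.5·(cos 116.9°, sin 116.9°) = (29.23, 49.19). TA is perpendicular to AC; with |AC| = 10.0 on the left of TA, C = A + 10.0·(-0.8918, -0.4524) = (20.31, 44.66). Then |WC| = |C − W| = 49.06.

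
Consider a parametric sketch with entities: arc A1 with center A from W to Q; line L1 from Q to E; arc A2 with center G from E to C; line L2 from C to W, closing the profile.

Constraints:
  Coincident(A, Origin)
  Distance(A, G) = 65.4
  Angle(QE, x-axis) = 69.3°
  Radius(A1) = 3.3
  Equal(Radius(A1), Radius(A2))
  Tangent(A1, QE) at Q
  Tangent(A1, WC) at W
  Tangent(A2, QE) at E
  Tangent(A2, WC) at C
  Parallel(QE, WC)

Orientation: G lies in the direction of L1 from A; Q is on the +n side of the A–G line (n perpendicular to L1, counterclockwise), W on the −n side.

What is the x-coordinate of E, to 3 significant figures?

20.0

Tangency of A1 to both parallel lines with radius 3.3 puts Q and W at A ± 3.3·n: Q = (-3.09, 1.17), W = (3.09, -1.17). Equal radii place E and C the same way about G: E = G + 3.3·n = (20.0, 62.3), C = G − 3.3·n = (26.2, 60.0). So E.x = 20.0.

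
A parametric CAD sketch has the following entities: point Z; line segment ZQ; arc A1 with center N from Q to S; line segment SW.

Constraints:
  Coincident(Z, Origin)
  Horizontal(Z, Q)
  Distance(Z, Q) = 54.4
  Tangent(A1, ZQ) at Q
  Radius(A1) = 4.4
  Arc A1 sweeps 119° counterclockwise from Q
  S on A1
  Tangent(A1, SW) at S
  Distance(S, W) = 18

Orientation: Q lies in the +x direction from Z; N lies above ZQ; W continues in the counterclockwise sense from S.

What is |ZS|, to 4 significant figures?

58.61

Z is at the origin; Z and Q share the same y with |ZQ| = 54.4 and Q on the +x side, so Q = (54.40, 0.000). Since A1 is tangent to ZQ there, NQ ⟂ ZQ, so N = Q + (0, 4.4) = (54.40, 4.400). On A1, Q sits at bearing -90° from N; a 119° counterclockwise sweep puts S at bearing 29°, so S = N + 4.4·(cos 29°, sin 29°) = (58.25, 6.533). Then |ZS| = |S − Z| = 58.61.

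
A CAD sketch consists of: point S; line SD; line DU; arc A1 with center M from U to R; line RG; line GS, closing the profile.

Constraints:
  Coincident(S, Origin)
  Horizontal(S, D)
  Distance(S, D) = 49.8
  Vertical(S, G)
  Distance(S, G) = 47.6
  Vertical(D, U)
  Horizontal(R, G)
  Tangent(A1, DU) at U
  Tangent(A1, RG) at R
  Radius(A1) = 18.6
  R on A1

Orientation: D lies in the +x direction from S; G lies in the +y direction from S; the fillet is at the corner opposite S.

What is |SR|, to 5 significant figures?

56.914

S is at the origin; SD is horizontal with |SD| = 49.8 and D on the +x side, so D = (49.800, 0.0000). S and G share the same x with |SG| = 47.6 and G on the +y side, so G = (0.0000, 47.600). The virtual corner opposite S is at (49.800, 47.600). A1 meets DU tangentially, so MU is at right angles to DU and tangency of A1 to RG means the radius MR is perpendicular to RG, with radius 18.6, so the center M sits 18.6 in from both sides at M = (31.200, 29.000). That places the tangent points at U = (49.800, 29.000) on DU and R = (31.200, 47.600) on RG. Then |SR| = |R − S| = 56.914.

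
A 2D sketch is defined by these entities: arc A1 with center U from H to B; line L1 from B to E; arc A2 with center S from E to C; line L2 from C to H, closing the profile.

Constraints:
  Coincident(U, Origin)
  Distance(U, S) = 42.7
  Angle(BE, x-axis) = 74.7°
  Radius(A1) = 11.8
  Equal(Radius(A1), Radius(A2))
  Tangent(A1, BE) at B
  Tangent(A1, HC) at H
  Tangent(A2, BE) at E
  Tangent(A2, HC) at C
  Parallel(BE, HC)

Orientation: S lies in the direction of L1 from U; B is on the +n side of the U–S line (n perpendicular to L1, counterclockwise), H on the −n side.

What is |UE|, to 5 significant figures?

44.300

Tangency of A1 to both parallel lines with radius 11.8 puts B and H at U ± 11.8·n: B = (-11.382, 3.1137), H = (11.382, -3.1137). Equal radii place E and C the same way about S: E = S + 11.8·n = (-0.11440, 44.300), C = S − 11.8·n = (22.649, 38.073). Then |UE| = |E − U| = 44.300.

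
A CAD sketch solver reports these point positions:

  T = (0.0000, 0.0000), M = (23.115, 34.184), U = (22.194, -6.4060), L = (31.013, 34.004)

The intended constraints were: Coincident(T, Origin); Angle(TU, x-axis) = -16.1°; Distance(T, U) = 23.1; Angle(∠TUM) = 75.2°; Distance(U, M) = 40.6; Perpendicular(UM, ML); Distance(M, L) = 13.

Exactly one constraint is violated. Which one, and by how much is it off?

Distance(M, L) = 13 — off by 5.10.

T = (0.00, 0.00) ✓; TU at -16.10° ✓; |TU| = 23.10 ✓; ∠TUM = 75.20° ✓; |UM| = 40.60 ✓; ∠(UM, ML) = 90.01° ✓; |ML| = 7.900 ✗.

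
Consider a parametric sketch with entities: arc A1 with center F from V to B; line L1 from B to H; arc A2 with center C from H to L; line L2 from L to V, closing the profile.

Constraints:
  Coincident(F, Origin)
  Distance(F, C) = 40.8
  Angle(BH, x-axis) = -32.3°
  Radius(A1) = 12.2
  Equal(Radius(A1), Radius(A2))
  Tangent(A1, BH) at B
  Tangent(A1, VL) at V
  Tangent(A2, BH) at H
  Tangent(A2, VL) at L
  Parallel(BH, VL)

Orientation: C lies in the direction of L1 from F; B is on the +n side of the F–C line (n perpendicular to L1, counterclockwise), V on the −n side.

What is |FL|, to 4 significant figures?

42.58

The slot axis is L1's direction at -32.3°, so u = (cos -32.3°, sin -32.3°) = (0.8453, -0.5344) and n = (−sin -32.3°, cos -32.3°) = (0.5344, 0.8453). F is at the origin and C lies 40.8 along u from F, so C = 40.8·u = (34.49, -21.80). Tangency of A1 to both parallel lines with radius 12.2 puts B and V at F ± 12.2·n: B = (6.519, 10.31), V = (-6.519, -10.31). Equal radii place H and L the same way about C: H = C + 12.2·n = (41.01, -11.49), L = C − 12.2·n = (27.97, -32.11). Then |FL| = |L − F| = 42.58.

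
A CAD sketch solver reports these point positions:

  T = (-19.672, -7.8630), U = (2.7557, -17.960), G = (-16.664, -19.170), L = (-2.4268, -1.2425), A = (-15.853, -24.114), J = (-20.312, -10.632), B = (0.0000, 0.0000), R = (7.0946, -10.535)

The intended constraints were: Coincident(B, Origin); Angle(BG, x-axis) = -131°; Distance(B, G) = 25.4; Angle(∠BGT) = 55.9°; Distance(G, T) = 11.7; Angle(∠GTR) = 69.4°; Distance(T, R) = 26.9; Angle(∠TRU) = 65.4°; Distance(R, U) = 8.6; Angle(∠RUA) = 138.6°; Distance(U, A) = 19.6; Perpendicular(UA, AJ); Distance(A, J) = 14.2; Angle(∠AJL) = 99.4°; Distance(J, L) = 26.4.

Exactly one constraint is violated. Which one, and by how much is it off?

Distance(J, L) = 26.4 — off by 6.20.

B = (0.00, 0.00) ✓; BG at -131.0° ✓; |BG| = 25.40 ✓; ∠BGT = 55.90° ✓; |GT| = 11.70 ✓; ∠GTR = 69.40° ✓; |TR| = 26.90 ✓; ∠TRU = 65.40° ✓; |RU| = 8.600 ✓; ∠RUA = 138.6° ✓; |UA| = 19.60 ✓; ∠(UA, AJ) = 90.00° ✓; |AJ| = 14.20 ✓; ∠AJL = 99.40° ✓; |JL| = 20.20 ✗.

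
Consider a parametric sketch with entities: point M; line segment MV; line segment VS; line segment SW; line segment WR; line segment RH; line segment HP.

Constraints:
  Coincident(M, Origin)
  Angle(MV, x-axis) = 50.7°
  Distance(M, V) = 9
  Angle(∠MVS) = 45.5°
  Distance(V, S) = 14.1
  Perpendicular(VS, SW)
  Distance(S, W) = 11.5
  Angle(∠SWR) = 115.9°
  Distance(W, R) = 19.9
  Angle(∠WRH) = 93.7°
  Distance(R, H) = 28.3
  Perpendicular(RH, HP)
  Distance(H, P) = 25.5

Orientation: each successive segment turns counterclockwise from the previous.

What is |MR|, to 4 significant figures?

17.09

M is at the origin; MV runs at 50.7° with length 9.0, so V = (5.700, 6.965). ∠MVS = 45.5° gives VS at -174.8° from the x-axis; with |VS| = 14.1, S = (-8.342, 5.687). VS is perpendicular to SW, so SW runs at -84.80°; with |SW| = 11.5, W = (-7.299, -5.766). ∠SWR = 115.9° gives WR at -20.70° from the x-axis; with |WR| = 19.9, R = (11.32, -12.80). Then |MR| = |R − M| = 17.09.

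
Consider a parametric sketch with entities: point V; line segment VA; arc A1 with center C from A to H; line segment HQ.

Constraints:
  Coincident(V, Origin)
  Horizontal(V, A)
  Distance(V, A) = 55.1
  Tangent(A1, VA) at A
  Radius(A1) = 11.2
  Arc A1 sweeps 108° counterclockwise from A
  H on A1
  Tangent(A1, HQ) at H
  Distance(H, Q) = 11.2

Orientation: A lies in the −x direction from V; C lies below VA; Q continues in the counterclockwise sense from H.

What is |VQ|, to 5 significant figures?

67.238

On A1, A sits at bearing 90° from C; a 108° counterclockwise sweep puts H at bearing 198°, so H = C + 11.2·(cos 198°, sin 198°) = (-65.752, -14.661). Tangency of A1 to HQ means the radius CH is perpendicular to HQ, so HQ runs along (−sin 198°, cos 198°); with |HQ| = 11.2, Q = (-62.291, -25.313). Then |VQ| = |Q − V| = 67.238.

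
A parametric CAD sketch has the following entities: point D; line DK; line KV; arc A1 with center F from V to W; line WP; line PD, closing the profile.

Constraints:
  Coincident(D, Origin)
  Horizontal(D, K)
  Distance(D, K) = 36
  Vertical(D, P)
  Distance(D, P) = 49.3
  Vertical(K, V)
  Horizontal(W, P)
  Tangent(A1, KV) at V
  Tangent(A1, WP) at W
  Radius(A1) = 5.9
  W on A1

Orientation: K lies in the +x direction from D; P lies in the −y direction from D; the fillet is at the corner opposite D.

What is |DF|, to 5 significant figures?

52.816

D is at the origin; DK is horizontal with |DK| = 36.0 and K on the +x side, so K = (36.000, 0.0000). DP is vertical with |DP| = 49.3 and P on the −y side, so P = (0.0000, -49.300). The virtual corner opposite D is at (36.000, -49.300). Tangency of A1 to KV means the radius FV is perpendicular to KV and the tangent condition forces FW to be normal to WP, with radius 5.9, so the center F sits 5.9 in from both sides at F = (30.100, -43.400). Then |DF| = |F − D| = 52.816.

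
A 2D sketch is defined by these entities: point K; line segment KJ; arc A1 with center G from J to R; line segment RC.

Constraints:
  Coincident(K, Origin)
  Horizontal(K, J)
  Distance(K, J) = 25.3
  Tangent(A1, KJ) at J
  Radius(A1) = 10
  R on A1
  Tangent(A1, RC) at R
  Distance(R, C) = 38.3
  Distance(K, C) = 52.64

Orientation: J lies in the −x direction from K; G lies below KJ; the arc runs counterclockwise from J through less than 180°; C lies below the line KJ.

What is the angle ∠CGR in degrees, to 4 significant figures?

75.37°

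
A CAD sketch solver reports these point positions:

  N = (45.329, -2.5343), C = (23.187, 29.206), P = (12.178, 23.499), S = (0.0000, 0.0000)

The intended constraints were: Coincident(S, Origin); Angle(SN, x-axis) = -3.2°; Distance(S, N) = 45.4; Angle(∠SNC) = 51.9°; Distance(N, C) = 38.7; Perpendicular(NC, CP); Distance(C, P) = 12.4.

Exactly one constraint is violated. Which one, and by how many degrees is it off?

Perpendicular(NC, CP) — off by 7.50°.

S = (0.00, 0.00) ✓; SN at -3.200° ✓; |SN| = 45.40 ✓; ∠SNC = 51.90° ✓; |NC| = 38.70 ✓; ∠(NC, CP) = 82.50° ✗; |CP| = 12.40 ✓.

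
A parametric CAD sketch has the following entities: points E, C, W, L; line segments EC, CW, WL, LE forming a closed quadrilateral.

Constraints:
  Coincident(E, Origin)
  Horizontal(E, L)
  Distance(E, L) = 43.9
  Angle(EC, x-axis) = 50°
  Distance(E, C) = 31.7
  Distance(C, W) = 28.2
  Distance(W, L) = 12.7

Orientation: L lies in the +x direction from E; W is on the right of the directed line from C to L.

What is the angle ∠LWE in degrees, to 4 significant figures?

169.1°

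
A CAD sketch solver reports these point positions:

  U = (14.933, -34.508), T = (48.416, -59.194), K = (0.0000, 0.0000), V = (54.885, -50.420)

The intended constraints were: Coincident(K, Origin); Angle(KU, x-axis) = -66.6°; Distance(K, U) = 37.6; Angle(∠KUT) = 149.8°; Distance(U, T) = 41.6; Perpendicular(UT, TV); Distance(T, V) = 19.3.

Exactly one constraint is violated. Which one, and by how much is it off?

Distance(T, V) = 19.3 — off by 8.40.

K = (0.00, 0.00) ✓; KU at -66.60° ✓; |KU| = 37.60 ✓; ∠KUT = 149.8° ✓; |UT| = 41.60 ✓; ∠(UT, TV) = 90.00° ✓; |TV| = 10.90 ✗.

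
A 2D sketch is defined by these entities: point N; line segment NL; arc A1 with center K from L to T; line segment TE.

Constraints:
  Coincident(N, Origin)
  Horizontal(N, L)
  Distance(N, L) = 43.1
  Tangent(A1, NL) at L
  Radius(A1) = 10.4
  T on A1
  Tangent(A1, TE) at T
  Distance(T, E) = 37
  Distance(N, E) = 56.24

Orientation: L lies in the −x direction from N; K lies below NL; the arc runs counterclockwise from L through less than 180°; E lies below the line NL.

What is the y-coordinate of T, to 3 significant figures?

-16.2

Checks: ∠(KL, LN) = 90.00° ✓; |KT| = 10.40 ✓; ∠(KT, TE) = 90.00° ✓; |TE| = 37.00 ✓; |NE| = 56.24 ✓.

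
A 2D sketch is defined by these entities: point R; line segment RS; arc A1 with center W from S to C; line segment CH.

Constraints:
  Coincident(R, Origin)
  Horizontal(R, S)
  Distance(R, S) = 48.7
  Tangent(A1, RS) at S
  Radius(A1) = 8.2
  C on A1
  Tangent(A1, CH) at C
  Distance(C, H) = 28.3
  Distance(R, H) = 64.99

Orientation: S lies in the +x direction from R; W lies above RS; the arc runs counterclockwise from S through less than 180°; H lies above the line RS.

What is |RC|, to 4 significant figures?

57.58

R is at the origin; RS is horizontal with |RS| = 48.7 and S on the +x side, so S = (48.70, 0.000). Since A1 is tangent to RS there, WS ⟂ RS, so W = S + (0, 8.2) = (48.70, 8.200). Since WC ⟂ CH (tangency), |WH| = √(8.2² + 28.3²) = 29.46 regardless of where C sits on A1. So H lies on both circle(R, 64.99) and circle(W, 29.46); the above-RS intersection is H = (53.21, 37.32). C is the foot of the tangent from H: C = (56.83, 9.250).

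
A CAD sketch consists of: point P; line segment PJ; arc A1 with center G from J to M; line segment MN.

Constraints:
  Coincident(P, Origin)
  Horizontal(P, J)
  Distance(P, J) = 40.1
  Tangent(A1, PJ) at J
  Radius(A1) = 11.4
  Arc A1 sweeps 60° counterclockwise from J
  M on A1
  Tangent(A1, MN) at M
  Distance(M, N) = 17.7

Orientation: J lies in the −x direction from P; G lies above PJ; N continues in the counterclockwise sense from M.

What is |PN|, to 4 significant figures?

29.99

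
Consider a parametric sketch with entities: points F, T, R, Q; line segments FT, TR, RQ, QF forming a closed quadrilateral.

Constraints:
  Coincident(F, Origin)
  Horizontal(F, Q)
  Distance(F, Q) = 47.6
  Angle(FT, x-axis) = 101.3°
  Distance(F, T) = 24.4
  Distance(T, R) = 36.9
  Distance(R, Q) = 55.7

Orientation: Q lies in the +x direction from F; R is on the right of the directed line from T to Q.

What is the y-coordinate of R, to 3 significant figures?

-12.9

Checks: |TR| = 36.90 ✓; |RQ| = 55.70 ✓.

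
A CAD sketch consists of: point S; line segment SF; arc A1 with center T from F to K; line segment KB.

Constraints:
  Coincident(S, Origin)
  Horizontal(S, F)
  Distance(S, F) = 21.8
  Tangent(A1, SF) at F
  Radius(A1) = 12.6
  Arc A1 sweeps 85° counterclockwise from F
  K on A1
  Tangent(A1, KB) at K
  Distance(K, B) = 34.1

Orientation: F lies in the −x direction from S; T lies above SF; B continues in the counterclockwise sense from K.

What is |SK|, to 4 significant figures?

14.76

A1 meets SF tangentially, so TF is at right angles to SF, so T = F + (0, 12.6) = (-21.80, 12.60). On A1, F sits at bearing -90° from T; an 85° counterclockwise sweep puts K at bearing -5°, so K = T + 12.6·(cos -5°, sin -5°) = (-9.248, 11.50). Then |SK| = |K − S| = 14.76.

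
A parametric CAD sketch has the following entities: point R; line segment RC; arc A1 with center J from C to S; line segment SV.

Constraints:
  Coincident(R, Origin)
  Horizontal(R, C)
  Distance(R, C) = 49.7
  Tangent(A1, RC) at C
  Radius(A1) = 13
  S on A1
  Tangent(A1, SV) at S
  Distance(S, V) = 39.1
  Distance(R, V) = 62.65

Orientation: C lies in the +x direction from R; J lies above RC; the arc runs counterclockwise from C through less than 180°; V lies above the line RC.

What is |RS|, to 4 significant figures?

63.47

Checks: |JS| = 13.00 ✓; ∠(JS, SV) = 90.00° ✓; |SV| = 39.10 ✓; |RV| = 62.65 ✓.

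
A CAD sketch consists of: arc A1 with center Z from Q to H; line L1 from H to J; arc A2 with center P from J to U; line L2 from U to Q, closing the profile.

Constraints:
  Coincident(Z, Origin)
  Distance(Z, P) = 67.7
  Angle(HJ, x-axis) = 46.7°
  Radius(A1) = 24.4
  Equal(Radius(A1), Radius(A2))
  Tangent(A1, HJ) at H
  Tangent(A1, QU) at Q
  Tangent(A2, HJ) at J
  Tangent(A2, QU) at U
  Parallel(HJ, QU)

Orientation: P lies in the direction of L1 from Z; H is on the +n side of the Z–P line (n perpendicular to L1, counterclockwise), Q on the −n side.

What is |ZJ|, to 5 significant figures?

71.963

The slot axis is L1's direction at 46.7°, so u = (cos 46.7°, sin 46.7°) = (0.68582, 0.72777) and n = (−sin 46.7°, cos 46.7°) = (-0.72777, 0.68582). Z is at the origin and P lies 67.7 along u from Z, so P = 67.7·u = (46.430, 49.270). Tangency of A1 to both parallel lines with radius 24.4 puts H and Q at Z ± 24.4·n: H = (-17.758, 16.734), Q = (17.758, -16.734). Equal radii place J and U the same way about P: J = P + 24.4·n = (28.672, 66.004), U = P − 24.4·n = (64.188, 32.536). Then |ZJ| = |J − Z| = 71.963.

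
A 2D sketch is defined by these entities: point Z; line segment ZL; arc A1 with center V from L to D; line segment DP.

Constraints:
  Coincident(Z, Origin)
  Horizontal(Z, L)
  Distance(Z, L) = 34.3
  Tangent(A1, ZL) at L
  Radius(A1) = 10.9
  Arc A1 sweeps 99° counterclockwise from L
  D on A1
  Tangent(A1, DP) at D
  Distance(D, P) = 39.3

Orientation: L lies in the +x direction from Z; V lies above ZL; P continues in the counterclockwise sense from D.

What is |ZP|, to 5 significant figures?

64.488

Z is at the origin; ZL is horizontal with |ZL| = 34.3 and L on the +x side, so L = (34.300, 0.0000). Since A1 is tangent to ZL there, VL ⟂ ZL, so V = L + (0, 10.9) = (34.300, 10.900). On A1, L sits at bearing -90° from V; a 99° counterclockwise sweep puts D at bearing 9°, so D = V + 10.9·(cos 9°, sin 9°) = (45.066, 12.605). Tangency of A1 to DP means the radius VD is perpendicular to DP, so DP runs along (−sin 9°, cos 9°); with |DP| = 39.3, P = (38.918, 51.421). Then |ZP| = |P − Z| = 64.488.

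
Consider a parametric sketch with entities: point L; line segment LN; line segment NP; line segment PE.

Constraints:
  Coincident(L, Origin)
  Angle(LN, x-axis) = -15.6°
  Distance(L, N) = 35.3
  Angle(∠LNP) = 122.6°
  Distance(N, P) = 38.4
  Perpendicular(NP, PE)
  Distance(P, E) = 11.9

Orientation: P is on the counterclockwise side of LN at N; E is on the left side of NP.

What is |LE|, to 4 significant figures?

60.13

L is at the origin; LN runs at -15.6° with length 35.3, so N = 35.3·(cos -15.6°, sin -15.6°) = (34.00, -9.493). ∠LNP = 122.6°, so NP runs at -15.6° + (180° − 122.6°) = 41.80° from the x-axis; with |NP| = 38.4, P = N + 38.4·(cos 41.80°, sin 41.80°) = (62.63, 16.10). NP is perpendicular to PE; with |PE| = 11.9 on the left of NP, E = P + 11.9·(-0.6665, 0.7455) = (54.69, 24.97). Then |LE| = |E − L| = 60.13.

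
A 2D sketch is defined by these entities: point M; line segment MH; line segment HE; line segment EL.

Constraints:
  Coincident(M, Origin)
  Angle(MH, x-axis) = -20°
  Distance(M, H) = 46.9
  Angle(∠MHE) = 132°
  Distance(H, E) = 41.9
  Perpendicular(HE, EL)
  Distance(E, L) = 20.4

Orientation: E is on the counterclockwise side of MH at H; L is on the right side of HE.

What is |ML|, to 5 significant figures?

91.778

M is at the origin; MH runs at -20.0° with length 46.9, so H = 46.9·(cos -20.0°, sin -20.0°) = (44.072, -16.041). ∠MHE = 132.0°, so HE runs at -20.0° + (180° − 132.0°) = 28.000° from the x-axis; with |HE| = 41.9, E = H + 41.9·(cos 28.000°, sin 28.000°) = (81.067, 3.6301). HE is perpendicular to EL; with |EL| = 20.4 on the right of HE, L = E + 20.4·(0.46947, -0.88295) = (90.644, -14.382). Then |ML| = |L − M| = 91.778.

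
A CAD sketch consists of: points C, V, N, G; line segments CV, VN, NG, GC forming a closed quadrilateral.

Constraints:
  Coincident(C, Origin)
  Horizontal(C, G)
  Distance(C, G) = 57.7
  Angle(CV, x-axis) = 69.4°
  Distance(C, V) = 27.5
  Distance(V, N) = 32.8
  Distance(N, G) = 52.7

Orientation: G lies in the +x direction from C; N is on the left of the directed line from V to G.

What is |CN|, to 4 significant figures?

58.48

Checks: |VN| = 32.80 ✓; |NG| = 52.70 ✓.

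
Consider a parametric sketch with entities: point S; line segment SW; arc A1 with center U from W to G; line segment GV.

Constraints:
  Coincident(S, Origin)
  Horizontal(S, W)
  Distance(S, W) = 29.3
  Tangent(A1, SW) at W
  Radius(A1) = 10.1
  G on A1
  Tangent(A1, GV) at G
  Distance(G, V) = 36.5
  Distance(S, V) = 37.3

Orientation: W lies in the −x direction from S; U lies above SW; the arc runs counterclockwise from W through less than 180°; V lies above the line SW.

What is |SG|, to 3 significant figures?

21.1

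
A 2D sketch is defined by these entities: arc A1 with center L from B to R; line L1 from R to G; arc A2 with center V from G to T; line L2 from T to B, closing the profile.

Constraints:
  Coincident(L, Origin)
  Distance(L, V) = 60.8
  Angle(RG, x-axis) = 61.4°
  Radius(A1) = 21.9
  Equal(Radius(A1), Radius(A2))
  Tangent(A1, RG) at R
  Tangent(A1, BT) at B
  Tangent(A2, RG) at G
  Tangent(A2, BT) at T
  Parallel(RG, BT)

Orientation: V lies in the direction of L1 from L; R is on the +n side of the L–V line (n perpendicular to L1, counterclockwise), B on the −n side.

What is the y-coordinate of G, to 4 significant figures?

63.86

Tangency of A1 to both parallel lines with radius 21.9 puts R and B at L ± 21.9·n: R = (-19.23, 10.48), B = (19.23, -10.48). Equal radii place G and T the same way about V: G = V + 21.9·n = (9.877, 63.86), T = V − 21.9·n = (48.33, 42.90). So G.y = 63.86.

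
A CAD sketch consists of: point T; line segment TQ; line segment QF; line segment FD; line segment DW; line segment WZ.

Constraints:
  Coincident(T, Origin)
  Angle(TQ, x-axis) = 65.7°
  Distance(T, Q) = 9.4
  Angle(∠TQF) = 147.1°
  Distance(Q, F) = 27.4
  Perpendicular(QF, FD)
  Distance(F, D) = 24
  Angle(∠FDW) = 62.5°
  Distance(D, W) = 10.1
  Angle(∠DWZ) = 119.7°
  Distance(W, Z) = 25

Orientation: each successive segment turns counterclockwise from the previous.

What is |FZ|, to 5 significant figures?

11.413

T is at the origin; TQ runs at 65.7° with length 9.4, so Q = (3.8682, 8.5672). ∠TQF = 147.1° gives QF at 98.600° from the x-axis; with |QF| = 27.4, F = (-0.22903, 35.659). QF ⟂ FD, so FD runs at -171.40°; with |FD| = 24.0, D = (-23.959, 32.070). ∠FDW = 62.5° gives DW at -53.900° from the x-axis; with |DW| = 10.1, W = (-18.008, 23.910). ∠DWZ = 119.7° gives WZ at 6.4000° from the x-axis; with |WZ| = 25.0, Z = (6.8359, 26.696). Then |FZ| = |Z − F| = 11.413.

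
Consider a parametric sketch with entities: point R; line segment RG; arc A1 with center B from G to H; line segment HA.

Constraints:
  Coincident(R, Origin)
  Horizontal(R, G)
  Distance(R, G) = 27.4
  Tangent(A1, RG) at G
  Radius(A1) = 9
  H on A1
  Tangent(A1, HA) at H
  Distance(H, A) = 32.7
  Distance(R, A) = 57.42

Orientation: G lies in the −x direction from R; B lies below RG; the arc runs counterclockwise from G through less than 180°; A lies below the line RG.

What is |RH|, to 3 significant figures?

37.1

R is at the origin; RG is horizontal with |RG| = 27.4 and G on the −x side, so G = (-27.4, 0.00). Since A1 is tangent to RG there, BG ⟂ RG, so B = G + (0, -9) = (-27.4, -9.00). Since BH ⟂ HA (tangency), |BA| = √(9.0² + 32.7²) = 33.9 regardless of where H sits on A1. So A lies on both circle(R, 57.42) and circle(B, 33.9); the below-RG intersection is A = (-41.2, -40.0). H is the foot of the tangent from A: H = (-36.3, -7.64).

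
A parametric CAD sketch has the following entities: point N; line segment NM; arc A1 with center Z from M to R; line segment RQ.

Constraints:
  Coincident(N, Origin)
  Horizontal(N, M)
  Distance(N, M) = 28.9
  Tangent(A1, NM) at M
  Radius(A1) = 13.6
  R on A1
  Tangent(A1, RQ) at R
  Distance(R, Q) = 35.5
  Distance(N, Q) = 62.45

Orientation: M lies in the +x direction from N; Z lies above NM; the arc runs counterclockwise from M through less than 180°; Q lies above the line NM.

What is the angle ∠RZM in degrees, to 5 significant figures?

99.952°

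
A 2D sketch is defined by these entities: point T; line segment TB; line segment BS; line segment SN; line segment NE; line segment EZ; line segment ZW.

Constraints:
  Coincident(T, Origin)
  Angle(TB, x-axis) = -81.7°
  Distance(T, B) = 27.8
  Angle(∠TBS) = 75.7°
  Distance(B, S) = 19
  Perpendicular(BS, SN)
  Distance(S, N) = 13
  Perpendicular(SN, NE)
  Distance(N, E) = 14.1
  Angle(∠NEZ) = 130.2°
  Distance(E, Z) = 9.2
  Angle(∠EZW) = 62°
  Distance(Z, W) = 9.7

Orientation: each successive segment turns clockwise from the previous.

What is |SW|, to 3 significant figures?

11.3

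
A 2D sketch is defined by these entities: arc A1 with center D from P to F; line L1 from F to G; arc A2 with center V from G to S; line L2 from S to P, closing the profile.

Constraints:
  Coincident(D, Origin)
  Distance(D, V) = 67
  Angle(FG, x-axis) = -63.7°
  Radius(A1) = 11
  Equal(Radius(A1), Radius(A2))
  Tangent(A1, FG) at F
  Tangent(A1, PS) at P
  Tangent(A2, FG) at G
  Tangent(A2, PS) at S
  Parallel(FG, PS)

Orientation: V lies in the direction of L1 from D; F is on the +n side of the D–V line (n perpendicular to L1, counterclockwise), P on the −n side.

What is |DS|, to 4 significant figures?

67.90

The slot axis is L1's direction at -63.7°, so u = (cos -63.7°, sin -63.7°) = (0.4431, -0.8965) and n = (−sin -63.7°, cos -63.7°) = (0.8965, 0.4431). D is at the origin and V lies 67.0 along u from D, so V = 67.0·u = (29.69, -60.06). Tangency of A1 to both parallel lines with radius 11.0 puts F and P at D ± 11.0·n: F = (9.861, 4.874), P = (-9.861, -4.874). Equal radii place G and S the same way about V: G = V + 11.0·n = (39.55, -55.19), S = V − 11.0·n = (19.82, -64.94). Then |DS| = |S − D| = 67.90.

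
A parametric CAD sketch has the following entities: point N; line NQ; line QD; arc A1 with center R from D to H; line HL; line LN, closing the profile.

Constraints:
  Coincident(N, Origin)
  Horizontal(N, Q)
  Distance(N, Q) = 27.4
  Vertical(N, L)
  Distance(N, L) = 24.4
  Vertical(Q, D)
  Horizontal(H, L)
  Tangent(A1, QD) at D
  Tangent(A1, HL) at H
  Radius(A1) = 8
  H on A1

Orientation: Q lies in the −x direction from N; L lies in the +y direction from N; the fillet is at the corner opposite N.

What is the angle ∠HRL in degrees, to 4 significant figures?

67.59°

N is at the origin; N and Q share the same y with |NQ| = 27.4 and Q on the −x side, so Q = (-27.40, 0.000). NL is vertical with |NL| = 24.4 and L on the +y side, so L = (0.000, 24.40). The virtual corner opposite N is at (-27.40, 24.40). A1 meets QD tangentially, so RD is at right angles to QD and the tangent condition forces RH to be normal to HL, with radius 8.0, so the center R sits 8.0 in from both sides at R = (-19.40, 16.40). That places the tangent points at D = (-27.40, 16.40) on QD and H = (-19.40, 24.40) on HL. Then cos ∠HRL = RH·RL / (|RH||RL|), giving 67.59°.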